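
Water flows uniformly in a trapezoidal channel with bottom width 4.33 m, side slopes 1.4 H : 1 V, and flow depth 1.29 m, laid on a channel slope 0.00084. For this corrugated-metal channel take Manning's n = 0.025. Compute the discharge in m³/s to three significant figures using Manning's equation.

A = (b + z·y)·y = (4.33 + 1.4×1.29)×1.29 = 7.915 m²
P = b + 2y√(1+z²) = 4.33 + 2×1.29×√(1+1.4²) = 8.769 m
R = A/P = 7.915/8.769 = 0.9027 m
Q = (1/n)·A·R^(2/3)·S^(1/2) = (1/0.025) × 7.915 × 0.9027^(2/3) × 0.00084^(1/2) = 8.571 m³/s

8.57 m³/s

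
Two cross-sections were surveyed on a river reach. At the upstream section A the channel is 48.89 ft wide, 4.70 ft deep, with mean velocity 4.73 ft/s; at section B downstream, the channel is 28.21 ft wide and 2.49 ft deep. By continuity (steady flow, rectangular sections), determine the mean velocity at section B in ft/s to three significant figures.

15.5 ft/s

Q = A₁V₁ = (48.89×4.70) × 4.73 = 1087 ft³/s
A₂ = 28.21 × 2.49 = 70.24 ft²
V₂ = Q/A₂ = 1087/70.24 = 15.47 ft/s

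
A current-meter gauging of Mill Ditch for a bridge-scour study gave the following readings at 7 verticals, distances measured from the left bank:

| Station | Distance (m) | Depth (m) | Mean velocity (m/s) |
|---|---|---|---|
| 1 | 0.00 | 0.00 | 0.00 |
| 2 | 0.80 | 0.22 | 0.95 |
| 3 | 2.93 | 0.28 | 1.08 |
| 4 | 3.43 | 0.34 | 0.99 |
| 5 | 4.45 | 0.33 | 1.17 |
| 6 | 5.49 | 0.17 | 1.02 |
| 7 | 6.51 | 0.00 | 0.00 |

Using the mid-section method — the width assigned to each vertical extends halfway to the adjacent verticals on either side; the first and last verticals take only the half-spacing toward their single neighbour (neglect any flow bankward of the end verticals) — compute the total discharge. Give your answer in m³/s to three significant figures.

w_2 = (2.93 − 0.00)/2 = 1.465 m; q_2 = 0.95 × 0.22 × 1.465 = 0.3062 m³/s
w_3 = (3.43 − 0.80)/2 = 1.315 m; q_3 = 1.08 × 0.28 × 1.315 = 0.3977 m³/s
w_4 = (4.45 − 2.93)/2 = 0.76 m; q_4 = 0.99 × 0.34 × 0.76 = 0.2558 m³/s
w_5 = (5.49 − 3.43)/2 = 1.03 m; q_5 = 1.17 × 0.33 × 1.03 = 0.3977 m³/s
w_6 = (6.51 − 4.45)/2 = 1.03 m; q_6 = 1.02 × 0.17 × 1.03 = 0.1786 m³/s
Stations 1, 7 contribute zero (depth or velocity is 0).
Q = Σ qᵢ = 1.536 m³/s

1.54 m³/s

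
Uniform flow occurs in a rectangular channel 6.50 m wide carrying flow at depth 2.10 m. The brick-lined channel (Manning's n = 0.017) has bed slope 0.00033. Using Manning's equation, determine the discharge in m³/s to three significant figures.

17.2 m³/s

A = b·y = 6.50 × 2.10 = 13.65 m²
P = b + 2y = 6.50 + 2×2.10 = 10.70 m
R = A/P = 13.65/10.70 = 1.276 m
Q = (1/n)·A·R^(2/3)·S^(1/2) = (1/0.017) × 13.65 × 1.276^(2/3) × 0.00033^(1/2) = 17.16 m³/s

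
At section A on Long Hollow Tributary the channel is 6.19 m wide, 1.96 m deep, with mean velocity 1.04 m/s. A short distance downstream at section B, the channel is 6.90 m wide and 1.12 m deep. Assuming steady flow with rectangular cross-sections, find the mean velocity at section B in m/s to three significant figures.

Q = A₁V₁ = (6.19×1.96) × 1.04 = 12.62 m³/s
A₂ = 6.90 × 1.12 = 7.728 m²
V₂ = Q/A₂ = 12.62/7.728 = 1.633 m/s

1.63 m/s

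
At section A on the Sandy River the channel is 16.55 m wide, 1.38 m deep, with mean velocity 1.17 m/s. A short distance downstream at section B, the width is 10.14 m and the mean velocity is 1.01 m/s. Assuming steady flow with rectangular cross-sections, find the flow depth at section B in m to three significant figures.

2.61 m

Q = A₁V₁ = (16.55×1.38) × 1.17 = 26.72 m³/s
d₂ = Q/(b₂ V₂) = 26.72/(10.14×1.01) = 2.609 m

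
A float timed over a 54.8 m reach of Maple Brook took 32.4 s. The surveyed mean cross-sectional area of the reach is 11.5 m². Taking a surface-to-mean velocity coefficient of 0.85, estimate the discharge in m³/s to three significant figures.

v_surface = L / t̄ = 54.8 / 32.4 = 1.691 m/s
v_mean = 0.85 × 1.691 = 1.438 m/s
Q = A × v_mean = 11.5 × 1.438 = 16.53 m³/s

16.5 m³/s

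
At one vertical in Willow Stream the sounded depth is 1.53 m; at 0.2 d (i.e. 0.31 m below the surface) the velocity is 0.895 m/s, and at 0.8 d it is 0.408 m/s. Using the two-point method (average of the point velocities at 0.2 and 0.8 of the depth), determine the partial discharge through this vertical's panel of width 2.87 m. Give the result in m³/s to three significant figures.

v̄ = (0.895 + 0.408) / 2 = 0.6515 m/s
q = v̄ × d × w = 0.6515 × 1.53 × 2.87 = 2.861 m³/s

2.86 m³/s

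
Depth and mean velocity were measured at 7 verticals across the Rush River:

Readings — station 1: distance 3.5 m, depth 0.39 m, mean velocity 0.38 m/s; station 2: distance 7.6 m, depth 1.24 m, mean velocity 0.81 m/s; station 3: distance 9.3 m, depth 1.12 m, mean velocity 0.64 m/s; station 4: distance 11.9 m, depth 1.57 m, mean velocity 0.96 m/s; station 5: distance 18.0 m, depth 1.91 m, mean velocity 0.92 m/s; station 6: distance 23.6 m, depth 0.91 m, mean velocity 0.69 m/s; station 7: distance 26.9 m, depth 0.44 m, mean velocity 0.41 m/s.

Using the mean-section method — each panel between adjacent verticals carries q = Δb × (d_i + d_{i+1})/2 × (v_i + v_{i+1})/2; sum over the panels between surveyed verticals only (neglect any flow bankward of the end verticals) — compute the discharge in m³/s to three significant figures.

Panel 1-2: Δb = 4.1 m, d̄ = (0.39+1.24)/2 = 0.815, v̄ = (0.38+0.81)/2 = 0.595 → q = 4.1×0.815×0.595 = 1.988 m³/s
Panel 2-3: Δb = 1.7 m, d̄ = (1.24+1.12)/2 = 1.18, v̄ = (0.81+0.64)/2 = 0.725 → q = 1.7×1.18×0.725 = 1.454 m³/s
Panel 3-4: Δb = 2.6 m, d̄ = (1.12+1.57)/2 = 1.345, v̄ = (0.64+0.96)/2 = 0.8 → q = 2.6×1.345×0.8 = 2.798 m³/s
Panel 4-5: Δb = 6.1 m, d̄ = (1.57+1.91)/2 = 1.74, v̄ = (0.96+0.92)/2 = 0.94 → q = 6.1×1.74×0.94 = 9.977 m³/s
Panel 5-6: Δb = 5.6 m, d̄ = (1.91+0.91)/2 = 1.41, v̄ = (0.92+0.69)/2 = 0.805 → q = 5.6×1.41×0.805 = 6.356 m³/s
Panel 6-7: Δb = 3.3 m, d̄ = (0.91+0.44)/2 = 0.675, v̄ = (0.69+0.41)/2 = 0.55 → q = 3.3×0.675×0.55 = 1.225 m³/s
Q = Σ q = 23.80 m³/s

23.8 m³/s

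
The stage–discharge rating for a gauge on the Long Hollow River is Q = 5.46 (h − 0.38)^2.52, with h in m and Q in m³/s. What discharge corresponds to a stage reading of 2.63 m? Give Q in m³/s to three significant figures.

Q = 5.46 × (2.63 − 0.38)^2.52 = 5.46 × 2.25^2.52 = 42.14 m³/s

42.1 m³/s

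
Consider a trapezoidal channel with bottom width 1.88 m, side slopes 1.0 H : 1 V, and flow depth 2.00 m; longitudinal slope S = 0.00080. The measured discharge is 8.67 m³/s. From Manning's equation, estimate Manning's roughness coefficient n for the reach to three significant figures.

A = (b + z·y)·y = (1.88 + 1.0×2.00)×2.00 = 7.760 m²
P = b + 2y√(1+z²) = 1.88 + 2×2.00×√(1+1.0²) = 7.537 m
R = A/P = 7.760/7.537 = 1.030 m
n = (1/Q)·A·R^(2/3)·S^(1/2) = (1/8.67) × 7.760 × 1.020 × 0.02828 = 0.02581

0.0258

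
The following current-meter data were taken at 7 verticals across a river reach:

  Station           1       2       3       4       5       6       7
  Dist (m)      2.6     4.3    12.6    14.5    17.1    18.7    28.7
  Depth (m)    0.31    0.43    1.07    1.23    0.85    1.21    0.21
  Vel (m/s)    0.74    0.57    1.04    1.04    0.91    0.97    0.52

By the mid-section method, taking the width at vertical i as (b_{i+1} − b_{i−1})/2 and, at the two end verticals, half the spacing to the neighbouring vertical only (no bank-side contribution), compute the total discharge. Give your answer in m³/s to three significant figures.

w_1 = (4.3 − 2.6)/2 = 0.85 m; q_1 = 0.74 × 0.31 × 0.85 = 0.1950 m³/s
w_2 = (12.6 − 2.6)/2 = 5 m; q_2 = 0.57 × 0.43 × 5 = 1.226 m³/s
w_3 = (14.5 − 4.3)/2 = 5.1 m; q_3 = 1.04 × 1.07 × 5.1 = 5.675 m³/s
w_4 = (17.1 − 12.6)/2 = 2.25 m; q_4 = 1.04 × 1.23 × 2.25 = 2.878 m³/s
w_5 = (18.7 − 14.5)/2 = 2.1 m; q_5 = 0.91 × 0.85 × 2.1 = 1.624 m³/s
w_6 = (28.7 − 17.1)/2 = 5.8 m; q_6 = 0.97 × 1.21 × 5.8 = 6.807 m³/s
w_7 = (28.7 − 18.7)/2 = 5 m; q_7 = 0.52 × 0.21 × 5 = 0.5460 m³/s
Q = Σ qᵢ = 18.95 m³/s

19.0 m³/s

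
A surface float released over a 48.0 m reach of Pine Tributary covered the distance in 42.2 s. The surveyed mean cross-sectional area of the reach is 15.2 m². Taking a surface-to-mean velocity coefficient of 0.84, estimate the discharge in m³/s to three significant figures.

14.5 m³/s

v_surface = L / t̄ = 48.0 / 42.2 = 1.137 m/s
v_mean = 0.84 × 1.137 = 0.9555 m/s
Q = A × v_mean = 15.2 × 0.9555 = 14.52 m³/s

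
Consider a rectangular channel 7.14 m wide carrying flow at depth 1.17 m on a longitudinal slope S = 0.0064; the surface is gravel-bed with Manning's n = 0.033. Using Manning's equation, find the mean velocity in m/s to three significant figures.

A = b·y = 7.14 × 1.17 = 8.354 m²
P = b + 2y = 7.14 + 2×1.17 = 9.480 m
R = A/P = 8.354/9.480 = 0.8812 m
Q = (1/n)·A·R^(2/3)·S^(1/2) = (1/0.033) × 8.354 × 0.8812^(2/3) × 0.0064^(1/2) = 18.61 m³/s
V = Q/A = 18.61/8.354 = 2.228 m/s

2.23 m/s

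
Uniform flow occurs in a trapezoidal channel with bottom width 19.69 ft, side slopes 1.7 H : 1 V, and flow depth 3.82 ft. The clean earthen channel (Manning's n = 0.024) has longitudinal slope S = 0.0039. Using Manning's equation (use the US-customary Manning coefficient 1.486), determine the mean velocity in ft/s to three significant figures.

7.82 ft/s

A = (b + z·y)·y = (19.69 + 1.7×3.82)×3.82 = 100.0 ft²
P = b + 2y√(1+z²) = 19.69 + 2×3.82×√(1+1.7²) = 34.76 ft
R = A/P = 100.0/34.76 = 2.878 ft
Q = (1.486/n)·A·R^(2/3)·S^(1/2) = (1.486/0.024) × 100.0 × 2.878^(2/3) × 0.0039^(1/2) = 782.5 ft³/s
V = Q/A = 782.5/100.0 = 7.823 ft/s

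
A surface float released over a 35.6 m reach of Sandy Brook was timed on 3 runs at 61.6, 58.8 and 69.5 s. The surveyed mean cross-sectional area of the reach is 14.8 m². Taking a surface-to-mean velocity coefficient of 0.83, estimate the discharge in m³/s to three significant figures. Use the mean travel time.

6.91 m³/s

t̄ = (61.6 + 58.8 + 69.5) / 3 = 63.3 s
v_surface = L / t̄ = 35.6 / 63.3 = 0.5624 m/s
v_mean = 0.83 × 0.5624 = 0.4668 m/s
Q = A × v_mean = 14.8 × 0.4668 = 6.909 m³/s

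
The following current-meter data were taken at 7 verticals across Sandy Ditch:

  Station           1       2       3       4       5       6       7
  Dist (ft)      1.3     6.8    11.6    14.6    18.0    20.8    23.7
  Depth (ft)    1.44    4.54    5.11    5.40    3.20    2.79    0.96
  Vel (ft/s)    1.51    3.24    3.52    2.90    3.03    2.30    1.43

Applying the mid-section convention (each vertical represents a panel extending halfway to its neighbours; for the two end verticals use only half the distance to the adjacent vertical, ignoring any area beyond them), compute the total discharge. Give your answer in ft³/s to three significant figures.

w_1 = (6.8 − 1.3)/2 = 2.75 ft; q_1 = 1.51 × 1.44 × 2.75 = 5.980 ft³/s
w_2 = (11.6 − 1.3)/2 = 5.15 ft; q_2 = 3.24 × 4.54 × 5.15 = 75.75 ft³/s
w_3 = (14.6 − 6.8)/2 = 3.9 ft; q_3 = 3.52 × 5.11 × 3.9 = 70.15 ft³/s
w_4 = (18.0 − 11.6)/2 = 3.2 ft; q_4 = 2.90 × 5.40 × 3.2 = 50.11 ft³/s
w_5 = (20.8 − 14.6)/2 = 3.1 ft; q_5 = 3.03 × 3.20 × 3.1 = 30.06 ft³/s
w_6 = (23.7 − 18.0)/2 = 2.85 ft; q_6 = 2.30 × 2.79 × 2.85 = 18.29 ft³/s
w_7 = (23.7 − 20.8)/2 = 1.45 ft; q_7 = 1.43 × 0.96 × 1.45 = 1.991 ft³/s
Q = Σ qᵢ = 252.3 ft³/s

252 ft³/s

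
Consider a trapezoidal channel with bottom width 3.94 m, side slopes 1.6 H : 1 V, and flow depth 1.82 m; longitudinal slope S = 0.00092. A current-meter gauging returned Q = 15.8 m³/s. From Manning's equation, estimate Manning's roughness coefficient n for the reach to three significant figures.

A = (b + z·y)·y = (3.94 + 1.6×1.82)×1.82 = 12.47 m²
P = b + 2y√(1+z²) = 3.94 + 2×1.82×√(1+1.6²) = 10.81 m
R = A/P = 12.47/10.81 = 1.154 m
n = (1/Q)·A·R^(2/3)·S^(1/2) = (1/15.8) × 12.47 × 1.100 × 0.03033 = 0.02634

0.0263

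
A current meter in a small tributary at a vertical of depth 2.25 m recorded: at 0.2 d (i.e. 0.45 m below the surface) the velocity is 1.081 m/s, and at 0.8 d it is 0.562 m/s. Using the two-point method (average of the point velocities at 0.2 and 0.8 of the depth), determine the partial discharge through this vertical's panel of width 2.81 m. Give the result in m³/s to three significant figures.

5.19 m³/s

v̄ = (1.081 + 0.562) / 2 = 0.8215 m/s
q = v̄ × d × w = 0.8215 × 2.25 × 2.81 = 5.194 m³/s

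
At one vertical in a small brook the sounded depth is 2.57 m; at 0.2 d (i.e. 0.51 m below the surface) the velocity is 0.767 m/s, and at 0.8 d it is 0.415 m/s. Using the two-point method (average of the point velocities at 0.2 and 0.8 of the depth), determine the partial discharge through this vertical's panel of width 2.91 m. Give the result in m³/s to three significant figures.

v̄ = (0.767 + 0.415) / 2 = 0.5910 m/s
q = v̄ × d × w = 0.5910 × 2.57 × 2.91 = 4.420 m³/s

4.42 m³/s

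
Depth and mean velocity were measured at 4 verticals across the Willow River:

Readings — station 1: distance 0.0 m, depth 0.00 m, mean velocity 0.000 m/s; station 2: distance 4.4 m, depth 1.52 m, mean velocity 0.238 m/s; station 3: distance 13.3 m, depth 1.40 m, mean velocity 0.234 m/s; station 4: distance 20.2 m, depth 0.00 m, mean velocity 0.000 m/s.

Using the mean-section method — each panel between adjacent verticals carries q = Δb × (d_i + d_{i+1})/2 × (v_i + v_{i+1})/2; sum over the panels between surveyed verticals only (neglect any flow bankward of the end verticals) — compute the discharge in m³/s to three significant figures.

4.03 m³/s

Panel 1-2: Δb = 4.4 m, d̄ = (0.00+1.52)/2 = 0.76, v̄ = (0.000+0.238)/2 = 0.119 → q = 4.4×0.76×0.119 = 0.3979 m³/s
Panel 2-3: Δb = 8.9 m, d̄ = (1.52+1.40)/2 = 1.46, v̄ = (0.238+0.234)/2 = 0.236 → q = 8.9×1.46×0.236 = 3.067 m³/s
Panel 3-4: Δb = 6.9 m, d̄ = (1.40+0.00)/2 = 0.7, v̄ = (0.234+0.000)/2 = 0.117 → q = 6.9×0.7×0.117 = 0.5651 m³/s
Q = Σ q = 4.030 m³/s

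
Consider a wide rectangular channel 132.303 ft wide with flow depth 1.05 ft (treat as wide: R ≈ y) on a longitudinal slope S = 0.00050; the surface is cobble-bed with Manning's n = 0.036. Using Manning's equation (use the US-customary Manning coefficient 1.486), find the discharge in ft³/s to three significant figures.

A = b·y = 132.303 × 1.05 = 138.9 ft²
Wide channel: R ≈ y = 1.05 ft
Q = (1.486/n)·A·R^(2/3)·S^(1/2) = (1.486/0.036) × 138.9 × 1.050^(2/3) × 0.00050^(1/2) = 132.5 ft³/s

132 ft³/s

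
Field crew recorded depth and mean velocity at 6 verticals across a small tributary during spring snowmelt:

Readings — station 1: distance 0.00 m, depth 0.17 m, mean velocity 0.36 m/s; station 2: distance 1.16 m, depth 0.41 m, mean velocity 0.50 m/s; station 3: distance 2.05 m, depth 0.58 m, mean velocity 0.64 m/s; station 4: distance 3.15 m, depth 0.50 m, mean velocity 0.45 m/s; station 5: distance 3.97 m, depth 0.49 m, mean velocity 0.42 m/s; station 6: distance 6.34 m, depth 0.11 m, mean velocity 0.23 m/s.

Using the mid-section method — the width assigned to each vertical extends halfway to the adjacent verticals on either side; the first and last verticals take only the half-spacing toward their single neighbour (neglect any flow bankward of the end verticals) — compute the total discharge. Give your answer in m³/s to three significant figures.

1.19 m³/s

w_1 = (1.16 − 0.00)/2 = 0.58 m; q_1 = 0.36 × 0.17 × 0.58 = 0.03550 m³/s
w_2 = (2.05 − 0.00)/2 = 1.025 m; q_2 = 0.50 × 0.41 × 1.025 = 0.2101 m³/s
w_3 = (3.15 − 1.16)/2 = 0.995 m; q_3 = 0.64 × 0.58 × 0.995 = 0.3693 m³/s
w_4 = (3.97 − 2.05)/2 = 0.96 m; q_4 = 0.45 × 0.50 × 0.96 = 0.2160 m³/s
w_5 = (6.34 − 3.15)/2 = 1.595 m; q_5 = 0.42 × 0.49 × 1.595 = 0.3283 m³/s
w_6 = (6.34 − 3.97)/2 = 1.185 m; q_6 = 0.23 × 0.11 × 1.185 = 0.02998 m³/s
Q = Σ qᵢ = 1.189 m³/s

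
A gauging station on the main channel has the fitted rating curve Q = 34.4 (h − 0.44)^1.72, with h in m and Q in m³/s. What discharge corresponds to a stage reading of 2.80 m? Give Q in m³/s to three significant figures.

Q = 34.4 × (2.80 − 0.44)^1.72 = 34.4 × 2.36^1.72 = 150.6 m³/s

151 m³/s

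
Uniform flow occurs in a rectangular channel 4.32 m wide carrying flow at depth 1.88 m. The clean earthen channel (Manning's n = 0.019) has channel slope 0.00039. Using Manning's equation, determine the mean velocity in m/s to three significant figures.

A = b·y = 4.32 × 1.88 = 8.122 m²
P = b + 2y = 4.32 + 2×1.88 = 8.080 m
R = A/P = 8.122/8.080 = 1.005 m
Q = (1/n)·A·R^(2/3)·S^(1/2) = (1/0.019) × 8.122 × 1.005^(2/3) × 0.00039^(1/2) = 8.470 m³/s
V = Q/A = 8.470/8.122 = 1.043 m/s

1.04 m/s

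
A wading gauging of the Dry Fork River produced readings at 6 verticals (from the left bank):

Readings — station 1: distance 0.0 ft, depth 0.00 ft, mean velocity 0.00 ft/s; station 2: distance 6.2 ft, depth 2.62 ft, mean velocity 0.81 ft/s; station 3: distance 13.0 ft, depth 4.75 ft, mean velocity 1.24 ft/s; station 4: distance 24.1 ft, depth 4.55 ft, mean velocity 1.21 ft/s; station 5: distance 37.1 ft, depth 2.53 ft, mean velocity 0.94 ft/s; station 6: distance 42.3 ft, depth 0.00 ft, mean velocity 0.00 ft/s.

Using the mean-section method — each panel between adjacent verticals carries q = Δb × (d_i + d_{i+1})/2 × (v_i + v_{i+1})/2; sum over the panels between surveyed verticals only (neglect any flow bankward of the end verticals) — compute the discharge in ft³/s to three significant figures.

Panel 1-2: Δb = 6.2 ft, d̄ = (0.00+2.62)/2 = 1.31, v̄ = (0.00+0.81)/2 = 0.405 → q = 6.2×1.31×0.405 = 3.289 ft³/s
Panel 2-3: Δb = 6.8 ft, d̄ = (2.62+4.75)/2 = 3.685, v̄ = (0.81+1.24)/2 = 1.025 → q = 6.8×3.685×1.025 = 25.68 ft³/s
Panel 3-4: Δb = 11.1 ft, d̄ = (4.75+4.55)/2 = 4.65, v̄ = (1.24+1.21)/2 = 1.225 → q = 11.1×4.65×1.225 = 63.23 ft³/s
Panel 4-5: Δb = 13 ft, d̄ = (4.55+2.53)/2 = 3.54, v̄ = (1.21+0.94)/2 = 1.075 → q = 13×3.54×1.075 = 49.47 ft³/s
Panel 5-6: Δb = 5.2 ft, d̄ = (2.53+0.00)/2 = 1.265, v̄ = (0.94+0.00)/2 = 0.47 → q = 5.2×1.265×0.47 = 3.092 ft³/s
Q = Σ q = 144.8 ft³/s

145 ft³/s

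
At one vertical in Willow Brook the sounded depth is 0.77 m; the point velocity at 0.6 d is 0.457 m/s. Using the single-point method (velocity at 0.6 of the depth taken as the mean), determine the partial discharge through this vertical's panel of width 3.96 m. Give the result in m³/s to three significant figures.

1.39 m³/s

v̄ = v₀.₆ = 0.457 m/s
q = v̄ × d × w = 0.4570 × 0.77 × 3.96 = 1.393 m³/s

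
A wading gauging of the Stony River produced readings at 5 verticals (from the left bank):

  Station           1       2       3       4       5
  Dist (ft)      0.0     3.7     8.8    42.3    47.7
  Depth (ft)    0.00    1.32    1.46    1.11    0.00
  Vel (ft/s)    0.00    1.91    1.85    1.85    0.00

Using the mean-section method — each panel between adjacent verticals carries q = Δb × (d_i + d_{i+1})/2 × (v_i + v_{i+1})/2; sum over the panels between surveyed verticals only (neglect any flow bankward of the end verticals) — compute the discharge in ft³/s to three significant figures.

98.1 ft³/s

Panel 1-2: Δb = 3.7 ft, d̄ = (0.00+1.32)/2 = 0.66, v̄ = (0.00+1.91)/2 = 0.955 → q = 3.7×0.66×0.955 = 2.332 ft³/s
Panel 2-3: Δb = 5.1 ft, d̄ = (1.32+1.46)/2 = 1.39, v̄ = (1.91+1.85)/2 = 1.88 → q = 5.1×1.39×1.88 = 13.33 ft³/s
Panel 3-4: Δb = 33.5 ft, d̄ = (1.46+1.11)/2 = 1.285, v̄ = (1.85+1.85)/2 = 1.85 → q = 33.5×1.285×1.85 = 79.64 ft³/s
Panel 4-5: Δb = 5.4 ft, d̄ = (1.11+0.00)/2 = 0.555, v̄ = (1.85+0.00)/2 = 0.925 → q = 5.4×0.555×0.925 = 2.772 ft³/s
Q = Σ q = 98.07 ft³/s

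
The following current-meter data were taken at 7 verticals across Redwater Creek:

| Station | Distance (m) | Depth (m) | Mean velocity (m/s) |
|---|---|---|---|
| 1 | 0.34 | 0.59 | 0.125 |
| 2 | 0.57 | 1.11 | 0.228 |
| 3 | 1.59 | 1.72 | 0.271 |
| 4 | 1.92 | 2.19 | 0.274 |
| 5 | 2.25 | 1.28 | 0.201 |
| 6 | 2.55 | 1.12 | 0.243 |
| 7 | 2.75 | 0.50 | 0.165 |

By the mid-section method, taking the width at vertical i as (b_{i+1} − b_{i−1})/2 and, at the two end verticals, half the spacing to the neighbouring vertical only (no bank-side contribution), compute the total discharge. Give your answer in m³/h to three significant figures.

w_1 = (0.57 − 0.34)/2 = 0.115 m; q_1 = 0.125 × 0.59 × 0.115 = 0.008481 m³/s
w_2 = (1.59 − 0.34)/2 = 0.625 m; q_2 = 0.228 × 1.11 × 0.625 = 0.1582 m³/s
w_3 = (1.92 − 0.57)/2 = 0.675 m; q_3 = 0.271 × 1.72 × 0.675 = 0.3146 m³/s
w_4 = (2.25 − 1.59)/2 = 0.33 m; q_4 = 0.274 × 2.19 × 0.33 = 0.1980 m³/s
w_5 = (2.55 − 1.92)/2 = 0.315 m; q_5 = 0.201 × 1.28 × 0.315 = 0.08104 m³/s
w_6 = (2.75 − 2.25)/2 = 0.25 m; q_6 = 0.243 × 1.12 × 0.25 = 0.06804 m³/s
w_7 = (2.75 − 2.55)/2 = 0.1 m; q_7 = 0.165 × 0.50 × 0.1 = 0.008250 m³/s
Q = Σ qᵢ = 0.8366 m³/s
= 0.8366 × 3600 = 3012 m³/h

3010 m³/h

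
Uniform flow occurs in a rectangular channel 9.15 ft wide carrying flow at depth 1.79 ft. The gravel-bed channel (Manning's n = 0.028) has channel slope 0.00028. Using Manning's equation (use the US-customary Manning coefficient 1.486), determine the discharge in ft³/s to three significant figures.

A = b·y = 9.15 × 1.79 = 16.38 ft²
P = b + 2y = 9.15 + 2×1.79 = 12.73 ft
R = A/P = 16.38/12.73 = 1.287 ft
Q = (1.486/n)·A·R^(2/3)·S^(1/2) = (1.486/0.028) × 16.38 × 1.287^(2/3) × 0.00028^(1/2) = 17.21 ft³/s

17.2 ft³/s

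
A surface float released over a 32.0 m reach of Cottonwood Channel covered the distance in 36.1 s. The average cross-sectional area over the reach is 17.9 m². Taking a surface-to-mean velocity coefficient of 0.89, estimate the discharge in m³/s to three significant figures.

v_surface = L / t̄ = 32.0 / 36.1 = 0.8864 m/s
v_mean = 0.89 × 0.8864 = 0.7889 m/s
Q = A × v_mean = 17.9 × 0.7889 = 14.12 m³/s

14.1 m³/s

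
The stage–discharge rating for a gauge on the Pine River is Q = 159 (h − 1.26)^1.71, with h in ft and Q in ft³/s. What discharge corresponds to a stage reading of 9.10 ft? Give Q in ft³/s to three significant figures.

5380 ft³/s

Q = 159 × (9.10 − 1.26)^1.71 = 159 × 7.84^1.71 = 5379 ft³/s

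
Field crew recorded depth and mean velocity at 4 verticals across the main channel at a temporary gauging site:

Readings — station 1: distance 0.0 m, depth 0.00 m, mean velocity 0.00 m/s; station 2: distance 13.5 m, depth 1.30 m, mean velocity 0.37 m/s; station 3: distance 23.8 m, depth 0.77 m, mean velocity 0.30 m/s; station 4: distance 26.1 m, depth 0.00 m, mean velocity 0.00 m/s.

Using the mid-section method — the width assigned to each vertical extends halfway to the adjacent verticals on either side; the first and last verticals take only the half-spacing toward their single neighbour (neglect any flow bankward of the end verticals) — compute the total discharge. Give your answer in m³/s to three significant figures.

7.18 m³/s

w_2 = (23.8 − 0.0)/2 = 11.9 m; q_2 = 0.37 × 1.30 × 11.9 = 5.724 m³/s
w_3 = (26.1 − 13.5)/2 = 6.3 m; q_3 = 0.30 × 0.77 × 6.3 = 1.455 m³/s
Stations 1, 4 contribute zero (depth or velocity is 0).
Q = Σ qᵢ = 7.179 m³/s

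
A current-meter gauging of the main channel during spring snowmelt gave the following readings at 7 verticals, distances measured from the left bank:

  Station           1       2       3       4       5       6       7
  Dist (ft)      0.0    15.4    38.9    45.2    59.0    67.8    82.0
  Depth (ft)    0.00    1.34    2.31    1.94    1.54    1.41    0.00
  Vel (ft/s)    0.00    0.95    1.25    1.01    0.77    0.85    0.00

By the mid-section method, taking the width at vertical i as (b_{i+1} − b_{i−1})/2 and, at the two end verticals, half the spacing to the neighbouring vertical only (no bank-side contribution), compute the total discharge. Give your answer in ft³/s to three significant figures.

w_2 = (38.9 − 0.0)/2 = 19.45 ft; q_2 = 0.95 × 1.34 × 19.45 = 24.76 ft³/s
w_3 = (45.2 − 15.4)/2 = 14.9 ft; q_3 = 1.25 × 2.31 × 14.9 = 43.02 ft³/s
w_4 = (59.0 − 38.9)/2 = 10.05 ft; q_4 = 1.01 × 1.94 × 10.05 = 19.69 ft³/s
w_5 = (67.8 − 45.2)/2 = 11.3 ft; q_5 = 0.77 × 1.54 × 11.3 = 13.40 ft³/s
w_6 = (82.0 − 59.0)/2 = 11.5 ft; q_6 = 0.85 × 1.41 × 11.5 = 13.78 ft³/s
Stations 1, 7 contribute zero (depth or velocity is 0).
Q = Σ qᵢ = 114.7 ft³/s

115 ft³/s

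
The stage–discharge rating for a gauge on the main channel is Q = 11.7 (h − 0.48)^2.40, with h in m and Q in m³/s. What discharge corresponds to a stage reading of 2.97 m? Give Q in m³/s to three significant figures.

104 m³/s

Q = 11.7 × (2.97 − 0.48)^2.40 = 11.7 × 2.49^2.40 = 104.5 m³/s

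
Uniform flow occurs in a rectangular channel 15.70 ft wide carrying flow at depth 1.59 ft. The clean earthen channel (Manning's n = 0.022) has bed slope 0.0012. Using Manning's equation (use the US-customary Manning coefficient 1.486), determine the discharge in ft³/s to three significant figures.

A = b·y = 15.70 × 1.59 = 24.96 ft²
P = b + 2y = 15.70 + 2×1.59 = 18.88 ft
R = A/P = 24.96/18.88 = 1.322 ft
Q = (1.486/n)·A·R^(2/3)·S^(1/2) = (1.486/0.022) × 24.96 × 1.322^(2/3) × 0.0012^(1/2) = 70.36 ft³/s

70.4 ft³/s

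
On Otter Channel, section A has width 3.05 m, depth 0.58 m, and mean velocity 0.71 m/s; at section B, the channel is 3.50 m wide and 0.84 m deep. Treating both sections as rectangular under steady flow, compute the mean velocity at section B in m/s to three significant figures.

Q = A₁V₁ = (3.05×0.58) × 0.71 = 1.256 m³/s
A₂ = 3.50 × 0.84 = 2.940 m²
V₂ = Q/A₂ = 1.256/2.940 = 0.4272 m/s

0.427 m/s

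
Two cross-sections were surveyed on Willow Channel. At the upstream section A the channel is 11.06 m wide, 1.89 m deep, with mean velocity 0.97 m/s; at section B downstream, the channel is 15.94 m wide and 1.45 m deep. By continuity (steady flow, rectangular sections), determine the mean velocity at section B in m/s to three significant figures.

Q = A₁V₁ = (11.06×1.89) × 0.97 = 20.28 m³/s
A₂ = 15.94 × 1.45 = 23.11 m²
V₂ = Q/A₂ = 20.28/23.11 = 0.8773 m/s

0.877 m/s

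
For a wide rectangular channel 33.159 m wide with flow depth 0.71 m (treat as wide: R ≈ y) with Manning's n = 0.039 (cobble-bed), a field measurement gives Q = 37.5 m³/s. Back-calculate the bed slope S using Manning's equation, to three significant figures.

0.00609

A = b·y = 33.159 × 0.71 = 23.54 m²
Wide channel: R ≈ y = 0.71 m
S = (Q·n / (1·A·R^(2/3)))² = (37.5×0.039 / (1×23.54×0.7959))² = 0.006092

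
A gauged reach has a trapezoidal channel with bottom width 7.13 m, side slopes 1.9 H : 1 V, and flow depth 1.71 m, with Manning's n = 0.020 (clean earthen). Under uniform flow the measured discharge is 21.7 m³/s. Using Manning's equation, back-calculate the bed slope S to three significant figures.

0.000456

A = (b + z·y)·y = (7.13 + 1.9×1.71)×1.71 = 17.75 m²
P = b + 2y√(1+z²) = 7.13 + 2×1.71×√(1+1.9²) = 14.47 m
R = A/P = 17.75/14.47 = 1.226 m
S = (Q·n / (1·A·R^(2/3)))² = (21.7×0.020 / (1×17.75×1.146))² = 0.0004556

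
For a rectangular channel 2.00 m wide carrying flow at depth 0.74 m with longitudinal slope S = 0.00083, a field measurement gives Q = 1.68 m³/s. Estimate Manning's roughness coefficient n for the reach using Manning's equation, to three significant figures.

A = b·y = 2.00 × 0.74 = 1.480 m²
P = b + 2y = 2.00 + 2×0.74 = 3.480 m
R = A/P = 1.480/3.480 = 0.4253 m
n = (1/Q)·A·R^(2/3)·S^(1/2) = (1/1.68) × 1.480 × 0.5655 × 0.02881 = 0.01435

0.0144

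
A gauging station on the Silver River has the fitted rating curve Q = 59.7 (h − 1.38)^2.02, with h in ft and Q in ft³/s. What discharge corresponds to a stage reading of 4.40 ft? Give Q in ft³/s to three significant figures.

557 ft³/s

Q = 59.7 × (4.40 − 1.38)^2.02 = 59.7 × 3.02^2.02 = 556.7 ft³/s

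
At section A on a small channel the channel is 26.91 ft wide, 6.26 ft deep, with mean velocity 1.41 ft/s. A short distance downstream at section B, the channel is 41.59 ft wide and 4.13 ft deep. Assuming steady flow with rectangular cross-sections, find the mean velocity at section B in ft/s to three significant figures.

Q = A₁V₁ = (26.91×6.26) × 1.41 = 237.5 ft³/s
A₂ = 41.59 × 4.13 = 171.8 ft²
V₂ = Q/A₂ = 237.5/171.8 = 1.383 ft/s

1.38 ft/s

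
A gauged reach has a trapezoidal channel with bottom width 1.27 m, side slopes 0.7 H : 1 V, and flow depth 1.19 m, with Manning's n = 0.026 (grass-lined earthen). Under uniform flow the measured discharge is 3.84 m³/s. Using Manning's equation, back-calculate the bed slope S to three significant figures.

0.00315

A = (b + z·y)·y = (1.27 + 0.7×1.19)×1.19 = 2.503 m²
P = b + 2y√(1+z²) = 1.27 + 2×1.19×√(1+0.7²) = 4.175 m
R = A/P = 2.503/4.175 = 0.5994 m
S = (Q·n / (1·A·R^(2/3)))² = (3.84×0.026 / (1×2.503×0.7109))² = 0.003149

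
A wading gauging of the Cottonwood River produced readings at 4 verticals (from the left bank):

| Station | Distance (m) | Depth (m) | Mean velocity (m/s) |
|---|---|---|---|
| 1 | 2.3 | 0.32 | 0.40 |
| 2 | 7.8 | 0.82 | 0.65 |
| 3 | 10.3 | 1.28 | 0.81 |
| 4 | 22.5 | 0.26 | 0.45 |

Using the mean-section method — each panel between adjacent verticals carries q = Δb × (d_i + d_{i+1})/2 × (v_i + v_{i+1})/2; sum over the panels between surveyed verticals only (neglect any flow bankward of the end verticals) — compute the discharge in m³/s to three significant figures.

9.48 m³/s

Panel 1-2: Δb = 5.5 m, d̄ = (0.32+0.82)/2 = 0.57, v̄ = (0.40+0.65)/2 = 0.525 → q = 5.5×0.57×0.525 = 1.646 m³/s
Panel 2-3: Δb = 2.5 m, d̄ = (0.82+1.28)/2 = 1.05, v̄ = (0.65+0.81)/2 = 0.73 → q = 2.5×1.05×0.73 = 1.916 m³/s
Panel 3-4: Δb = 12.2 m, d̄ = (1.28+0.26)/2 = 0.77, v̄ = (0.81+0.45)/2 = 0.63 → q = 12.2×0.77×0.63 = 5.918 m³/s
Q = Σ q = 9.480 m³/s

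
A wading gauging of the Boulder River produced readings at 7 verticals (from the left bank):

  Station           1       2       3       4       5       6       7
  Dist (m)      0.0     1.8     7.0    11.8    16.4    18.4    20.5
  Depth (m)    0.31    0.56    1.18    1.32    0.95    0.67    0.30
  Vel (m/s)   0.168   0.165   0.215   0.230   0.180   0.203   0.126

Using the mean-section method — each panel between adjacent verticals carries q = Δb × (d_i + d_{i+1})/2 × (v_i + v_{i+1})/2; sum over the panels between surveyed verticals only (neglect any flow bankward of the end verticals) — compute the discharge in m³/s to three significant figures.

3.87 m³/s

Panel 1-2: Δb = 1.8 m, d̄ = (0.31+0.56)/2 = 0.435, v̄ = (0.168+0.165)/2 = 0.1665 → q = 1.8×0.435×0.1665 = 0.1304 m³/s
Panel 2-3: Δb = 5.2 m, d̄ = (0.56+1.18)/2 = 0.87, v̄ = (0.165+0.215)/2 = 0.19 → q = 5.2×0.87×0.19 = 0.8596 m³/s
Panel 3-4: Δb = 4.8 m, d̄ = (1.18+1.32)/2 = 1.25, v̄ = (0.215+0.230)/2 = 0.2225 → q = 4.8×1.25×0.2225 = 1.335 m³/s
Panel 4-5: Δb = 4.6 m, d̄ = (1.32+0.95)/2 = 1.135, v̄ = (0.230+0.180)/2 = 0.205 → q = 4.6×1.135×0.205 = 1.070 m³/s
Panel 5-6: Δb = 2 m, d̄ = (0.95+0.67)/2 = 0.81, v̄ = (0.180+0.203)/2 = 0.1915 → q = 2×0.81×0.1915 = 0.3102 m³/s
Panel 6-7: Δb = 2.1 m, d̄ = (0.67+0.30)/2 = 0.485, v̄ = (0.203+0.126)/2 = 0.1645 → q = 2.1×0.485×0.1645 = 0.1675 m³/s
Q = Σ q = 3.873 m³/s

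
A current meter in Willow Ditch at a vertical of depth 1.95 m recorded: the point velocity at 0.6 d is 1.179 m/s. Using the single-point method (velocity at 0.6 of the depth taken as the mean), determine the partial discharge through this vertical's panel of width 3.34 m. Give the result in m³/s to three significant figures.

v̄ = v₀.₆ = 1.179 m/s
q = v̄ × d × w = 1.179 × 1.95 × 3.34 = 7.679 m³/s

7.68 m³/s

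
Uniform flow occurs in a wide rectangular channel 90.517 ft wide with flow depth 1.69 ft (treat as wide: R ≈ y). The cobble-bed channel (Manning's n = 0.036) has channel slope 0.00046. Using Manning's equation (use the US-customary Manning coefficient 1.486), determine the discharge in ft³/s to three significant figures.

A = b·y = 90.517 × 1.69 = 153.0 ft²
Wide channel: R ≈ y = 1.69 ft
Q = (1.486/n)·A·R^(2/3)·S^(1/2) = (1.486/0.036) × 153.0 × 1.690^(2/3) × 0.00046^(1/2) = 192.1 ft³/s

192 ft³/s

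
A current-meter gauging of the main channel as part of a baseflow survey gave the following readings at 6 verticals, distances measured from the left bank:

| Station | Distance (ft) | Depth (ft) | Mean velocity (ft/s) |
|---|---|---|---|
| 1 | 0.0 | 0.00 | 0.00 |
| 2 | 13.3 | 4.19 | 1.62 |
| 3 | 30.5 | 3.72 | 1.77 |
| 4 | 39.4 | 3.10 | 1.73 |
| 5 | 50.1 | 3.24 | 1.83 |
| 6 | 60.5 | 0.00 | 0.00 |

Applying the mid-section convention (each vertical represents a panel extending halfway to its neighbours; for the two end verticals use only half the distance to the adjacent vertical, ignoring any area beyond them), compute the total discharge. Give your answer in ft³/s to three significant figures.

w_2 = (30.5 − 0.0)/2 = 15.25 ft; q_2 = 1.62 × 4.19 × 15.25 = 103.5 ft³/s
w_3 = (39.4 − 13.3)/2 = 13.05 ft; q_3 = 1.77 × 3.72 × 13.05 = 85.93 ft³/s
w_4 = (50.1 − 30.5)/2 = 9.8 ft; q_4 = 1.73 × 3.10 × 9.8 = 52.56 ft³/s
w_5 = (60.5 − 39.4)/2 = 10.55 ft; q_5 = 1.83 × 3.24 × 10.55 = 62.55 ft³/s
Stations 1, 6 contribute zero (depth or velocity is 0).
Q = Σ qᵢ = 304.6 ft³/s

305 ft³/s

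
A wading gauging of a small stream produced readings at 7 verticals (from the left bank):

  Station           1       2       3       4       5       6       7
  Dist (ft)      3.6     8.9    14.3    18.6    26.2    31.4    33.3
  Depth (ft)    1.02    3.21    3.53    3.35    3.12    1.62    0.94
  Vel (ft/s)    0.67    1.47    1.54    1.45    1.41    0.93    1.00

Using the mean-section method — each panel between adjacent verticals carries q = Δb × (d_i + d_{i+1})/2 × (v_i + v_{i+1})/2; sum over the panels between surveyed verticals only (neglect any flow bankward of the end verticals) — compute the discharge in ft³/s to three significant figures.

Panel 1-2: Δb = 5.3 ft, d̄ = (1.02+3.21)/2 = 2.115, v̄ = (0.67+1.47)/2 = 1.07 → q = 5.3×2.115×1.07 = 11.99 ft³/s
Panel 2-3: Δb = 5.4 ft, d̄ = (3.21+3.53)/2 = 3.37, v̄ = (1.47+1.54)/2 = 1.505 → q = 5.4×3.37×1.505 = 27.39 ft³/s
Panel 3-4: Δb = 4.3 ft, d̄ = (3.53+3.35)/2 = 3.44, v̄ = (1.54+1.45)/2 = 1.495 → q = 4.3×3.44×1.495 = 22.11 ft³/s
Panel 4-5: Δb = 7.6 ft, d̄ = (3.35+3.12)/2 = 3.235, v̄ = (1.45+1.41)/2 = 1.43 → q = 7.6×3.235×1.43 = 35.16 ft³/s
Panel 5-6: Δb = 5.2 ft, d̄ = (3.12+1.62)/2 = 2.37, v̄ = (1.41+0.93)/2 = 1.17 → q = 5.2×2.37×1.17 = 14.42 ft³/s
Panel 6-7: Δb = 1.9 ft, d̄ = (1.62+0.94)/2 = 1.28, v̄ = (0.93+1.00)/2 = 0.965 → q = 1.9×1.28×0.965 = 2.347 ft³/s
Q = Σ q = 113.4 ft³/s

113 ft³/s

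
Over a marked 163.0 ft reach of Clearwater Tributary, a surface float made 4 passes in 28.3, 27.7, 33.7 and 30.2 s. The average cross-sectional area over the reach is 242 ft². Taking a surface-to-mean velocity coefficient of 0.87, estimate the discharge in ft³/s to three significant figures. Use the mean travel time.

t̄ = (28.3 + 27.7 + 33.7 + 30.2) / 4 = 29.975 s
v_surface = L / t̄ = 163.0 / 29.975 = 5.438 ft/s
v_mean = 0.87 × 5.438 = 4.731 ft/s
Q = A × v_mean = 242 × 4.731 = 1145 ft³/s

1140 ft³/s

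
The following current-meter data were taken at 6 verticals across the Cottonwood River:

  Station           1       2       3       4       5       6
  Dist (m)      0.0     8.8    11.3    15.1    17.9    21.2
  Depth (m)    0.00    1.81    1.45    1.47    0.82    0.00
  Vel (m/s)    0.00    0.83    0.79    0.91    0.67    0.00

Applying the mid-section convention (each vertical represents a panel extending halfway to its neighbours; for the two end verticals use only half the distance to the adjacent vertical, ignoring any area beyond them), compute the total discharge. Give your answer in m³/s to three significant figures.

w_2 = (11.3 − 0.0)/2 = 5.65 m; q_2 = 0.83 × 1.81 × 5.65 = 8.488 m³/s
w_3 = (15.1 − 8.8)/2 = 3.15 m; q_3 = 0.79 × 1.45 × 3.15 = 3.608 m³/s
w_4 = (17.9 − 11.3)/2 = 3.3 m; q_4 = 0.91 × 1.47 × 3.3 = 4.414 m³/s
w_5 = (21.2 − 15.1)/2 = 3.05 m; q_5 = 0.67 × 0.82 × 3.05 = 1.676 m³/s
Stations 1, 6 contribute zero (depth or velocity is 0).
Q = Σ qᵢ = 18.19 m³/s

18.2 m³/s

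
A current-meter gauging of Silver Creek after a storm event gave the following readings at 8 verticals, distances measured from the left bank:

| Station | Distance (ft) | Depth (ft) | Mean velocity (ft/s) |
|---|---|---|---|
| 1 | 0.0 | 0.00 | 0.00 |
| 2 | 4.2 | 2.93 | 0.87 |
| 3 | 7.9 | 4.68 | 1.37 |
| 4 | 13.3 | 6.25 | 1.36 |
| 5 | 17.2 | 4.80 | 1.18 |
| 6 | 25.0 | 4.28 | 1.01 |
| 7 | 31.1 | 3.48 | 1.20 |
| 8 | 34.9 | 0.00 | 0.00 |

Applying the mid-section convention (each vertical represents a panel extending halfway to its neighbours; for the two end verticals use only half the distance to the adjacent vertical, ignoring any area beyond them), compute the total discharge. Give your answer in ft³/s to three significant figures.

w_2 = (7.9 − 0.0)/2 = 3.95 ft; q_2 = 0.87 × 2.93 × 3.95 = 10.07 ft³/s
w_3 = (13.3 − 4.2)/2 = 4.55 ft; q_3 = 1.37 × 4.68 × 4.55 = 29.17 ft³/s
w_4 = (17.2 − 7.9)/2 = 4.65 ft; q_4 = 1.36 × 6.25 × 4.65 = 39.53 ft³/s
w_5 = (25.0 − 13.3)/2 = 5.85 ft; q_5 = 1.18 × 4.80 × 5.85 = 33.13 ft³/s
w_6 = (31.1 − 17.2)/2 = 6.95 ft; q_6 = 1.01 × 4.28 × 6.95 = 30.04 ft³/s
w_7 = (34.9 − 25.0)/2 = 4.95 ft; q_7 = 1.20 × 3.48 × 4.95 = 20.67 ft³/s
Stations 1, 8 contribute zero (depth or velocity is 0).
Q = Σ qᵢ = 162.6 ft³/s

163 ft³/s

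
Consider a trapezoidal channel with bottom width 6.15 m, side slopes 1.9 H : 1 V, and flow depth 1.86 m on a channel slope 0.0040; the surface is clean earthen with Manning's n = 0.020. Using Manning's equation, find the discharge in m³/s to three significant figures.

66.9 m³/s

A = (b + z·y)·y = (6.15 + 1.9×1.86)×1.86 = 18.01 m²
P = b + 2y√(1+z²) = 6.15 + 2×1.86×√(1+1.9²) = 14.14 m
R = A/P = 18.01/14.14 = 1.274 m
Q = (1/n)·A·R^(2/3)·S^(1/2) = (1/0.020) × 18.01 × 1.274^(2/3) × 0.0040^(1/2) = 66.94 m³/s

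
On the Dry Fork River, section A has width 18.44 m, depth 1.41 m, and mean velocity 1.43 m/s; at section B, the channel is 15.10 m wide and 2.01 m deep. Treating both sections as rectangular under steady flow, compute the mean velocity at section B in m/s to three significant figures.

Q = A₁V₁ = (18.44×1.41) × 1.43 = 37.18 m³/s
A₂ = 15.10 × 2.01 = 30.35 m²
V₂ = Q/A₂ = 37.18/30.35 = 1.225 m/s

1.23 m/s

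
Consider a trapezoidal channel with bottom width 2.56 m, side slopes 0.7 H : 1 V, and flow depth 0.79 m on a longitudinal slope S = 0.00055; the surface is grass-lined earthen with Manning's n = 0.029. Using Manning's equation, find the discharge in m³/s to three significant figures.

A = (b + z·y)·y = (2.56 + 0.7×0.79)×0.79 = 2.459 m²
P = b + 2y√(1+z²) = 2.56 + 2×0.79×√(1+0.7²) = 4.489 m
R = A/P = 2.459/4.489 = 0.5479 m
Q = (1/n)·A·R^(2/3)·S^(1/2) = (1/0.029) × 2.459 × 0.5479^(2/3) × 0.00055^(1/2) = 1.332 m³/s

1.33 m³/s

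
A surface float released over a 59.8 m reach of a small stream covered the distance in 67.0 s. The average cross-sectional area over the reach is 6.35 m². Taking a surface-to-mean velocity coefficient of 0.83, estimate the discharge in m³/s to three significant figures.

v_surface = L / t̄ = 59.8 / 67 = 0.8925 m/s
v_mean = 0.83 × 0.8925 = 0.7408 m/s
Q = A × v_mean = 6.35 × 0.7408 = 4.704 m³/s

4.70 m³/s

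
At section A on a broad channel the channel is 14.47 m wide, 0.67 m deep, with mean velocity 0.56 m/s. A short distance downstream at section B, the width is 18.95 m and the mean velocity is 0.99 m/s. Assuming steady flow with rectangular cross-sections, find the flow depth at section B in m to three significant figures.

Q = A₁V₁ = (14.47×0.67) × 0.56 = 5.429 m³/s
d₂ = Q/(b₂ V₂) = 5.429/(18.95×0.99) = 0.2894 m

0.289 m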